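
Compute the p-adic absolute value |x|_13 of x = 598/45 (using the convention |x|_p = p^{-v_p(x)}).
|598/45|_13 = 1/13

Step 1 — compute v_13(x) by factoring powers of 13 out of the numerator and denominator: v_13(598/45) = 1. Step 2 — apply |x|_p = p^{-v_p(x)} = 13^{-1} = 1/13.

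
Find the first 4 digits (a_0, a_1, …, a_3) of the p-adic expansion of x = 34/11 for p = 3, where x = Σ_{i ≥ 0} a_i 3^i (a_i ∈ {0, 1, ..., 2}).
(a_0, …, a_3) = (2, 2, 0, 2)

v_3(34/11) = 0 (numerator and denominator both coprime to 3), so x ∈ ℤ_3^×. Compute digits iteratively via a_i = x_i mod 3, x_{i+1} = (x_i − a_i)/3, with x_0 = x:
  x_0 = 34/11;  a_0 = 2;  x_1 = (x_0 − 2)/3 = 4/11
  x_1 = 4/11;  a_1 = 2;  x_2 = (x_1 − 2)/3 = -6/11
  x_2 = -6/11;  a_2 = 0;  x_3 = (x_2 − 0)/3 = -2/11
  x_3 = -2/11;  a_3 = 2;  x_4 = (x_3 − 2)/3 = -8/11
Digits: (2, 2, 0, 2).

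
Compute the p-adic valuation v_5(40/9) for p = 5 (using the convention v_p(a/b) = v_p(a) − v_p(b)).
v_5(40/9) = 1

Factor powers of 5 from the numerator and denominator of the reduced fraction: 40 = 5^1 · 8 and 9 = 5^0 · 9. Apply v_p(a/b) = v_p(a) − v_p(b): v_5(40/9) = 1 − 0 = 1.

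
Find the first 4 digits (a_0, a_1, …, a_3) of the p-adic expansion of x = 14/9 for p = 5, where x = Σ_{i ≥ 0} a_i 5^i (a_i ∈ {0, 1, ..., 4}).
(a_0, …, a_3) = (1, 4, 2, 0)

v_5(14/9) = 0 (numerator and denominator both coprime to 5), so x ∈ ℤ_5^×. Compute digits iteratively via a_i = x_i mod 5, x_{i+1} = (x_i − a_i)/5, with x_0 = x:
  x_0 = 14/9;  a_0 = 1;  x_1 = (x_0 − 1)/5 = 1/9
  x_1 = 1/9;  a_1 = 4;  x_2 = (x_1 − 4)/5 = -7/9
  x_2 = -7/9;  a_2 = 2;  x_3 = (x_2 − 2)/5 = -5/9
  x_3 = -5/9;  a_3 = 0;  x_4 = (x_3 − 0)/5 = -1/9
Digits: (1, 4, 2, 0).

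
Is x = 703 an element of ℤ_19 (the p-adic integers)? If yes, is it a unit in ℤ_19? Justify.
x ∈ ℤ_19 but not a unit; v_19(x) = 1 > 0

ℤ_19 = {x ∈ ℚ_19 : v_19(x) ≥ 0} and ℤ_19^× = {x ∈ ℤ_19 : v_19(x) = 0}. Here v_19(703) = v_19(num) − v_19(den) = 1; compare against these criteria.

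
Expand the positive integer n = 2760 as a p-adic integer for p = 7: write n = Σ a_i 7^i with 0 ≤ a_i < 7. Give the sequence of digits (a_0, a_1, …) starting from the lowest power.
(a_0, a_1, …) = (2, 2, 0, 1, 1)

Repeated division by 7 gives the digits low-to-high: 2760 = 2 + 2·7^1 + 1·7^3 + 1·7^4. Digit sequence: (2, 2, 0, 1, 1).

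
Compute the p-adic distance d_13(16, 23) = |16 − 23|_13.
d_13(16, 23) = 1

Step 1 — x − y = 16 − 23 = -7. Step 2 — v_13(-7) = 0 (factor: -7 = −(13^0 · 7); the sign does not affect v_p). Step 3 — |x − y|_13 = 13^{0} = 1.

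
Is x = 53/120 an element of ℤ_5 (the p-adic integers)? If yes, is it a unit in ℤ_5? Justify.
x ∉ ℤ_5 (v_5(x) = -1 < 0)

ℤ_5 = {x ∈ ℚ_5 : v_5(x) ≥ 0} and ℤ_5^× = {x ∈ ℤ_5 : v_5(x) = 0}. Here v_5(53/120) = v_5(num) − v_5(den) = -1; compare against these criteria.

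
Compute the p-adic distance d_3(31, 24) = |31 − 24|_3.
d_3(31, 24) = 1

Step 1 — x − y = 31 − 24 = 7. Step 2 — v_3(7) = 0 (factor: 7 = (3^0 · 7); the sign does not affect v_p). Step 3 — |x − y|_3 = 3^{0} = 1.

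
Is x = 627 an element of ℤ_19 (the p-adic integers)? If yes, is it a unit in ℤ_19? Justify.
x ∈ ℤ_19 but not a unit; v_19(x) = 1 > 0

ℤ_19 = {x ∈ ℚ_19 : v_19(x) ≥ 0} and ℤ_19^× = {x ∈ ℤ_19 : v_19(x) = 0}. Here v_19(627) = v_19(num) − v_19(den) = 1; compare against these criteria.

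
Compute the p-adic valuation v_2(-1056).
v_2(-1056) = 5

v_2(n) is the largest exponent k such that 2^k divides n. Factor out: -1056 = -2^5 · 33. (Sign doesn't affect v_p.) So v_2(-1056) = 5.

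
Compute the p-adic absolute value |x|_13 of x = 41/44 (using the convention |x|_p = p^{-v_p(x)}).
|41/44|_13 = 1

Step 1 — compute v_13(x) by factoring powers of 13 out of the numerator and denominator: v_13(41/44) = 0. Step 2 — apply |x|_p = p^{-v_p(x)} = 13^{0} = 1.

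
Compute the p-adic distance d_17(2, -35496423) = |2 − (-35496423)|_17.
d_17(2, -35496423) = 1/1419857

Step 1 — x − y = 2 − (-35496423) = 35496425. Step 2 — v_17(35496425) = 5 (factor: 35496425 = (17^5 · 25); the sign does not affect v_p). Step 3 — |x − y|_17 = 17^{-5} = 1/1419857.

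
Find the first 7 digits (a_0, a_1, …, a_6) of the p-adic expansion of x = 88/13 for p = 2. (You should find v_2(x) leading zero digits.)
(a_0, …, a_6) = (0, 0, 0, 1, 1, 1, 0)

v_2(88/13) = 3, so a_0 = ... = a_2 = 0. Factor out: x = 2^3 · u with u = 11/13 a unit in ℤ_2. Expand u iteratively via a_{v+i} = u_i mod 2, u_{i+1} = (u_i − a_{v+i})/2:
  u_0 = 11/13;  a_3 = 1;  u_1 = (u_0 − 1)/2 = -1/13
  u_1 = -1/13;  a_4 = 1;  u_2 = (u_1 − 1)/2 = -7/13
  u_2 = -7/13;  a_5 = 1;  u_3 = (u_2 − 1)/2 = -10/13
  u_3 = -10/13;  a_6 = 0;  u_4 = (u_3 − 0)/2 = -5/13
Digits: (0, 0, 0, 1, 1, 1, 0).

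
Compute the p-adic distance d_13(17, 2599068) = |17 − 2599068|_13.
d_13(17, 2599068) = 1/371293

Step 1 — x − y = 17 − 2599068 = -2599051. Step 2 — v_13(-2599051) = 5 (factor: -2599051 = −(13^5 · 7); the sign does not affect v_p). Step 3 — |x − y|_13 = 13^{-5} = 1/371293.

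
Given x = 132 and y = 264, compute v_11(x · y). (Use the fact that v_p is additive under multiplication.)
v_11(34848) = 2

v_p(x) = 1 (factor: 132 = 11^1 · 12); v_p(y) = 1 (factor: 264 = 11^1 · 24). Additivity: v_p(xy) = v_p(x) + v_p(y) = 1 + 1 = 2. (Direct check: xy = 34848 = 11^2 · (288).)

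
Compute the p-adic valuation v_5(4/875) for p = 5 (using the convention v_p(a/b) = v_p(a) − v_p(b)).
v_5(4/875) = -3

Factor powers of 5 from the numerator and denominator of the reduced fraction: 4 = 5^0 · 4 and 875 = 5^3 · 7. Apply v_p(a/b) = v_p(a) − v_p(b): v_5(4/875) = 0 − 3 = -3.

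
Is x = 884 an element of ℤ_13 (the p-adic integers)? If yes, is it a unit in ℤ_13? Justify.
x ∈ ℤ_13 but not a unit; v_13(x) = 1 > 0

ℤ_13 = {x ∈ ℚ_13 : v_13(x) ≥ 0} and ℤ_13^× = {x ∈ ℤ_13 : v_13(x) = 0}. Here v_13(884) = v_13(num) − v_13(den) = 1; compare against these criteria.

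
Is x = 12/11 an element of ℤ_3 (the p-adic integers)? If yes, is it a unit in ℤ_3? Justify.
x ∈ ℤ_3 but not a unit; v_3(x) = 1 > 0

ℤ_3 = {x ∈ ℚ_3 : v_3(x) ≥ 0} and ℤ_3^× = {x ∈ ℤ_3 : v_3(x) = 0}. Here v_3(12/11) = v_3(num) − v_3(den) = 1; compare against these criteria.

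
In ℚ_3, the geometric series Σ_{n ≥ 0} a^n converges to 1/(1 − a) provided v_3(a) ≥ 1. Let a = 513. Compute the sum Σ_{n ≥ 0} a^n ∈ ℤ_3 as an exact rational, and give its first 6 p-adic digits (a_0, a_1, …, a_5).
Σ a^n = 1/(1 − a) = -1/512;  first 6 digits = (1, 0, 0, 1, 0, 2)

v_3(a) = 3 ≥ 1, so the series converges in ℤ_3 to 1/(1 − a) = 1/(1 − 513) = -1/512. Expand this rational in ℤ_3: compute digits iteratively via d_i = x_i mod 3, x_{i+1} = (x_i − d_i)/3. The first 6 digits are (1, 0, 0, 1, 0, 2).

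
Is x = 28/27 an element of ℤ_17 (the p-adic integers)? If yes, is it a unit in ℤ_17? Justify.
x ∈ ℤ_17^× (unit); v_17(x) = 0

ℤ_17 = {x ∈ ℚ_17 : v_17(x) ≥ 0} and ℤ_17^× = {x ∈ ℤ_17 : v_17(x) = 0}. Here v_17(28/27) = v_17(num) − v_17(den) = 0; compare against these criteria.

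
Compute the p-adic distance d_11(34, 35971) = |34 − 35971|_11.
d_11(34, 35971) = 1/1331

Step 1 — x − y = 34 − 35971 = -35937. Step 2 — v_11(-35937) = 3 (factor: -35937 = −(11^3 · 27); the sign does not affect v_p). Step 3 — |x − y|_11 = 11^{-3} = 1/1331.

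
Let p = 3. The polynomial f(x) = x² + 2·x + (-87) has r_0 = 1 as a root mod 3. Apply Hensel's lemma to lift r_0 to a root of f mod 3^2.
r_1 = 4 (mod 9)

Hensel: r_{i+1} = r_i − f(r_i)·(f′(r_i))^{-1} mod 3^{i+2}, f′(x) = 2x + 2. Iterate:
  r_0 = 1 (mod 3)
  r_1 = 4 (mod 9)
Final: r = 4 satisfies f(r) ≡ 0 mod 3^2.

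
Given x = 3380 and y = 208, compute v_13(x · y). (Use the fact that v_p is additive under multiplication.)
v_13(703040) = 3

v_p(x) = 2 (factor: 3380 = 13^2 · 20); v_p(y) = 1 (factor: 208 = 13^1 · 16). Additivity: v_p(xy) = v_p(x) + v_p(y) = 2 + 1 = 3. (Direct check: xy = 703040 = 13^3 · (320).)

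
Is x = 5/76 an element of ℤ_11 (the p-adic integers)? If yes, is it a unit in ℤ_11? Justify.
x ∈ ℤ_11^× (unit); v_11(x) = 0

ℤ_11 = {x ∈ ℚ_11 : v_11(x) ≥ 0} and ℤ_11^× = {x ∈ ℤ_11 : v_11(x) = 0}. Here v_11(5/76) = v_11(num) − v_11(den) = 0; compare against these criteria.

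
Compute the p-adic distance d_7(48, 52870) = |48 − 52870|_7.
d_7(48, 52870) = 1/2401

Step 1 — x − y = 48 − 52870 = -52822. Step 2 — v_7(-52822) = 4 (factor: -52822 = −(7^4 · 22); the sign does not affect v_p). Step 3 — |x − y|_7 = 7^{-4} = 1/2401.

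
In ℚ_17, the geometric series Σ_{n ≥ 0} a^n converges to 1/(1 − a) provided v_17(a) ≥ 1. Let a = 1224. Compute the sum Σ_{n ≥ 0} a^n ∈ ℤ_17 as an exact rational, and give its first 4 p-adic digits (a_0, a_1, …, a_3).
Σ a^n = 1/(1 − a) = -1/1223;  first 4 digits = (1, 4, 3, 12)

v_17(a) = 1 ≥ 1, so the series converges in ℤ_17 to 1/(1 − a) = 1/(1 − 1224) = -1/1223. Expand this rational in ℤ_17: compute digits iteratively via d_i = x_i mod 17, x_{i+1} = (x_i − d_i)/17. The first 4 digits are (1, 4, 3, 12).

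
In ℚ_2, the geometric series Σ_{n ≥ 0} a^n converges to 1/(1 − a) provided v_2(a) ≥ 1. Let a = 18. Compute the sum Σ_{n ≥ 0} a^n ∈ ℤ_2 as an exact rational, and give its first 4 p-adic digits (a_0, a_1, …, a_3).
Σ a^n = 1/(1 − a) = -1/17;  first 4 digits = (1, 1, 1, 1)

v_2(a) = 1 ≥ 1, so the series converges in ℤ_2 to 1/(1 − a) = 1/(1 − 18) = -1/17. Expand this rational in ℤ_2: compute digits iteratively via d_i = x_i mod 2, x_{i+1} = (x_i − d_i)/2. The first 4 digits are (1, 1, 1, 1).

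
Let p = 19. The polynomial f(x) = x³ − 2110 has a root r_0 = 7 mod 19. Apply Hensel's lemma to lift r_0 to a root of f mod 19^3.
r_2 = 6657 (mod 6859)

Hensel: r_{i+1} = r_i − f(r_i)/f′(r_i) mod 19^{i+2}, where f′(x) = 3x². Iterate:
  r_0 = 7 (mod 19)
  r_1 = 159 (mod 361)
  r_2 = 6657 (mod 6859)
Final: r = 6657 with f(r) ≡ 0 mod 19^3.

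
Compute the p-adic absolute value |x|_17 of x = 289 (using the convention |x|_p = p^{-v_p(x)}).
|289|_17 = 1/289

Step 1 — compute v_17(x) by factoring powers of 17 out of the numerator and denominator: v_17(289) = 2. Step 2 — apply |x|_p = p^{-v_p(x)} = 17^{-2} = 1/289.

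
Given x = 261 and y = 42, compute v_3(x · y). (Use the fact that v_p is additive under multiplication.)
v_3(10962) = 3

v_p(x) = 2 (factor: 261 = 3^2 · 29); v_p(y) = 1 (factor: 42 = 3^1 · 14). Additivity: v_p(xy) = v_p(x) + v_p(y) = 2 + 1 = 3. (Direct check: xy = 10962 = 3^3 · (406).)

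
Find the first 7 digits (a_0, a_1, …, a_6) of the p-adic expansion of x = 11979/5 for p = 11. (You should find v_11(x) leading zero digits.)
(a_0, …, a_6) = (0, 0, 0, 4, 2, 2, 2)

v_11(11979/5) = 3, so a_0 = ... = a_2 = 0. Factor out: x = 11^3 · u with u = 9/5 a unit in ℤ_11. Expand u iteratively via a_{v+i} = u_i mod 11, u_{i+1} = (u_i − a_{v+i})/11:
  u_0 = 9/5;  a_3 = 4;  u_1 = (u_0 − 4)/11 = -1/5
  u_1 = -1/5;  a_4 = 2;  u_2 = (u_1 − 2)/11 = -1/5
  u_2 = -1/5;  a_5 = 2;  u_3 = (u_2 − 2)/11 = -1/5
  u_3 = -1/5;  a_6 = 2;  u_4 = (u_3 − 2)/11 = -1/5
Digits: (0, 0, 0, 4, 2, 2, 2).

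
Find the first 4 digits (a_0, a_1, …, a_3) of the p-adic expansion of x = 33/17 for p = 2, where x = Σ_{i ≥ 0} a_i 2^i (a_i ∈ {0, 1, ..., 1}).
(a_0, …, a_3) = (1, 0, 0, 0)

v_2(33/17) = 0 (numerator and denominator both coprime to 2), so x ∈ ℤ_2^×. Compute digits iteratively via a_i = x_i mod 2, x_{i+1} = (x_i − a_i)/2, with x_0 = x:
  x_0 = 33/17;  a_0 = 1;  x_1 = (x_0 − 1)/2 = 8/17
  x_1 = 8/17;  a_1 = 0;  x_2 = (x_1 − 0)/2 = 4/17
  x_2 = 4/17;  a_2 = 0;  x_3 = (x_2 − 0)/2 = 2/17
  x_3 = 2/17;  a_3 = 0;  x_4 = (x_3 − 0)/2 = 1/17
Digits: (1, 0, 0, 0).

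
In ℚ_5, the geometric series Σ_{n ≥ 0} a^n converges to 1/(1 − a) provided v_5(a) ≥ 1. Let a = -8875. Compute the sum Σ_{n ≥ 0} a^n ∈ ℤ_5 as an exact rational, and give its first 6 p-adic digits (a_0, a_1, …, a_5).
Σ a^n = 1/(1 − a) = 1/8876;  first 6 digits = (1, 0, 0, 4, 0, 2)

v_5(a) = 3 ≥ 1, so the series converges in ℤ_5 to 1/(1 − a) = 1/(1 − (-8875)) = 1/8876. Expand this rational in ℤ_5: compute digits iteratively via d_i = x_i mod 5, x_{i+1} = (x_i − d_i)/5. The first 6 digits are (1, 0, 0, 4, 0, 2).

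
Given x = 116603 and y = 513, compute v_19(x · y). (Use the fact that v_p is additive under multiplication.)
v_19(59817339) = 4

v_p(x) = 3 (factor: 116603 = 19^3 · 17); v_p(y) = 1 (factor: 513 = 19^1 · 27). Additivity: v_p(xy) = v_p(x) + v_p(y) = 3 + 1 = 4. (Direct check: xy = 59817339 = 19^4 · (459).)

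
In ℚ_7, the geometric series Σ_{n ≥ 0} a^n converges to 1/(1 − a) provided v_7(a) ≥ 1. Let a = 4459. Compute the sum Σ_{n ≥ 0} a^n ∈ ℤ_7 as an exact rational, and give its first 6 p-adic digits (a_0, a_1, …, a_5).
Σ a^n = 1/(1 − a) = -1/4458;  first 6 digits = (1, 0, 0, 6, 1, 0)

v_7(a) = 3 ≥ 1, so the series converges in ℤ_7 to 1/(1 − a) = 1/(1 − 4459) = -1/4458. Expand this rational in ℤ_7: compute digits iteratively via d_i = x_i mod 7, x_{i+1} = (x_i − d_i)/7. The first 6 digits are (1, 0, 0, 6, 1, 0).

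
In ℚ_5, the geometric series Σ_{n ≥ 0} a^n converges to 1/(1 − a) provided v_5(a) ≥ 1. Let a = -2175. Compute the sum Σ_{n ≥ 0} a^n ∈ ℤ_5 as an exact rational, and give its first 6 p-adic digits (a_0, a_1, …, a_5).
Σ a^n = 1/(1 − a) = 1/2176;  first 6 digits = (1, 0, 3, 2, 0, 3)

v_5(a) = 2 ≥ 1, so the series converges in ℤ_5 to 1/(1 − a) = 1/(1 − (-2175)) = 1/2176. Expand this rational in ℤ_5: compute digits iteratively via d_i = x_i mod 5, x_{i+1} = (x_i − d_i)/5. The first 6 digits are (1, 0, 3, 2, 0, 3).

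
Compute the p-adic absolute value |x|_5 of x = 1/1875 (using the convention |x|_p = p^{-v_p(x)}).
|1/1875|_5 = 625

Step 1 — compute v_5(x) by factoring powers of 5 out of the numerator and denominator: v_5(1/1875) = -4. Step 2 — apply |x|_p = p^{-v_p(x)} = 5^{4} = 625.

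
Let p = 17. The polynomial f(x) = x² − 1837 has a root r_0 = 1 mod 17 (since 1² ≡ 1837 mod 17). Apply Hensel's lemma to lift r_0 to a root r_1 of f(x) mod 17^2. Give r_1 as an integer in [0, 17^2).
r_1 = 52 (mod 289)

Hensel's recurrence: r_{i+1} = r_i − f(r_i)·(f′(r_i))^{-1} mod 17^{i+2}, with f′(x) = 2x. Iterate:
  r_0 = 1 (mod 17)
  r_1 = 52 (mod 289)
Final: r_1 = 52, and one checks f(r_1) ≡ 0 mod 17^2.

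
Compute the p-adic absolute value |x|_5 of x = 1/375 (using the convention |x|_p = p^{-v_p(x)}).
|1/375|_5 = 125

Step 1 — compute v_5(x) by factoring powers of 5 out of the numerator and denominator: v_5(1/375) = -3. Step 2 — apply |x|_p = p^{-v_p(x)} = 5^{3} = 125.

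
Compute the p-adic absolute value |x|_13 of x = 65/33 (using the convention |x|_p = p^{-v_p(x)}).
|65/33|_13 = 1/13

Step 1 — compute v_13(x) by factoring powers of 13 out of the numerator and denominator: v_13(65/33) = 1. Step 2 — apply |x|_p = p^{-v_p(x)} = 13^{-1} = 1/13.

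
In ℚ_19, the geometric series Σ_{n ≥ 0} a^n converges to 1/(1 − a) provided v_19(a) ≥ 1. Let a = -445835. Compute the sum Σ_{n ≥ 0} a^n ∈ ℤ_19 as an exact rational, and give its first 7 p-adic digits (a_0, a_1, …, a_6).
Σ a^n = 1/(1 − a) = 1/445836;  first 7 digits = (1, 0, 0, 11, 15, 18, 6)

v_19(a) = 3 ≥ 1, so the series converges in ℤ_19 to 1/(1 − a) = 1/(1 − (-445835)) = 1/445836. Expand this rational in ℤ_19: compute digits iteratively via d_i = x_i mod 19, x_{i+1} = (x_i − d_i)/19. The first 7 digits are (1, 0, 0, 11, 15, 18, 6).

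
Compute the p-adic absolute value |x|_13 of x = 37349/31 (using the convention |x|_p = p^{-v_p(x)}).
|37349/31|_13 = 1/2197

Step 1 — compute v_13(x) by factoring powers of 13 out of the numerator and denominator: v_13(37349/31) = 3. Step 2 — apply |x|_p = p^{-v_p(x)} = 13^{-3} = 1/2197.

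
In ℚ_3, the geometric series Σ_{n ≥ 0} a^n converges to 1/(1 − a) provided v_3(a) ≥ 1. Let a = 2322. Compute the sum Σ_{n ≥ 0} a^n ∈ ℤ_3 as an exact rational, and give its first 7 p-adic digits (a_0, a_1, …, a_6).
Σ a^n = 1/(1 − a) = -1/2321;  first 7 digits = (1, 0, 0, 2, 1, 0, 1)

v_3(a) = 3 ≥ 1, so the series converges in ℤ_3 to 1/(1 − a) = 1/(1 − 2322) = -1/2321. Expand this rational in ℤ_3: compute digits iteratively via d_i = x_i mod 3, x_{i+1} = (x_i − d_i)/3. The first 7 digits are (1, 0, 0, 2, 1, 0, 1).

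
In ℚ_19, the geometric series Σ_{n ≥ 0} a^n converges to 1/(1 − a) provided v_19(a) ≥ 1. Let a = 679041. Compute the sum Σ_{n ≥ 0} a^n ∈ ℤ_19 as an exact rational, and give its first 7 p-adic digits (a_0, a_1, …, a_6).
Σ a^n = 1/(1 − a) = -1/679040;  first 7 digits = (1, 0, 0, 4, 5, 0, 16)

v_19(a) = 3 ≥ 1, so the series converges in ℤ_19 to 1/(1 − a) = 1/(1 − 679041) = -1/679040. Expand this rational in ℤ_19: compute digits iteratively via d_i = x_i mod 19, x_{i+1} = (x_i − d_i)/19. The first 7 digits are (1, 0, 0, 4, 5, 0, 16).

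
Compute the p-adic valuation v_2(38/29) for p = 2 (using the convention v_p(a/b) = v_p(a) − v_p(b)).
v_2(38/29) = 1

Factor powers of 2 from the numerator and denominator of the reduced fraction: 38 = 2^1 · 19 and 29 = 2^0 · 29. Apply v_p(a/b) = v_p(a) − v_p(b): v_2(38/29) = 1 − 0 = 1.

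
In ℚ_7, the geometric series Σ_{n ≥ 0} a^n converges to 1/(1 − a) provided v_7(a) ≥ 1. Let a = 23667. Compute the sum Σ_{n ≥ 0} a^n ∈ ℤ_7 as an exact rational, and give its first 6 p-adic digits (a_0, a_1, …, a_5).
Σ a^n = 1/(1 − a) = -1/23666;  first 6 digits = (1, 0, 0, 6, 2, 1)

v_7(a) = 3 ≥ 1, so the series converges in ℤ_7 to 1/(1 − a) = 1/(1 − 23667) = -1/23666. Expand this rational in ℤ_7: compute digits iteratively via d_i = x_i mod 7, x_{i+1} = (x_i − d_i)/7. The first 6 digits are (1, 0, 0, 6, 2, 1).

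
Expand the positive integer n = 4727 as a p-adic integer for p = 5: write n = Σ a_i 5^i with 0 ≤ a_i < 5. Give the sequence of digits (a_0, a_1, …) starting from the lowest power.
(a_0, a_1, …) = (2, 0, 4, 2, 2, 1)

Repeated division by 5 gives the digits low-to-high: 4727 = 2 + 4·5^2 + 2·5^3 + 2·5^4 + 1·5^5. Digit sequence: (2, 0, 4, 2, 2, 1).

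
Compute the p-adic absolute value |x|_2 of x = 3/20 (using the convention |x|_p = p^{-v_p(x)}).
|3/20|_2 = 4

Step 1 — compute v_2(x) by factoring powers of 2 out of the numerator and denominator: v_2(3/20) = -2. Step 2 — apply |x|_p = p^{-v_p(x)} = 2^{2} = 4.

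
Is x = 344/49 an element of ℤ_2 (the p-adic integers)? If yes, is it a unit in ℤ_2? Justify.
x ∈ ℤ_2 but not a unit; v_2(x) = 3 > 0

ℤ_2 = {x ∈ ℚ_2 : v_2(x) ≥ 0} and ℤ_2^× = {x ∈ ℤ_2 : v_2(x) = 0}. Here v_2(344/49) = v_2(num) − v_2(den) = 3; compare against these criteria.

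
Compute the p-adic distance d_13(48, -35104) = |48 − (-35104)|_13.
d_13(48, -35104) = 1/2197

Step 1 — x − y = 48 − (-35104) = 35152. Step 2 — v_13(35152) = 3 (factor: 35152 = (13^3 · 16); the sign does not affect v_p). Step 3 — |x − y|_13 = 13^{-3} = 1/2197.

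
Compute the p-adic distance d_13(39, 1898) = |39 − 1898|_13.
d_13(39, 1898) = 1/169

Step 1 — x − y = 39 − 1898 = -1859. Step 2 — v_13(-1859) = 2 (factor: -1859 = −(13^2 · 11); the sign does not affect v_p). Step 3 — |x − y|_13 = 13^{-2} = 1/169.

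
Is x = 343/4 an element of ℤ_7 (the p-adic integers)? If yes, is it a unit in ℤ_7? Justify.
x ∈ ℤ_7 but not a unit; v_7(x) = 3 > 0

ℤ_7 = {x ∈ ℚ_7 : v_7(x) ≥ 0} and ℤ_7^× = {x ∈ ℤ_7 : v_7(x) = 0}. Here v_7(343/4) = v_7(num) − v_7(den) = 3; compare against these criteria.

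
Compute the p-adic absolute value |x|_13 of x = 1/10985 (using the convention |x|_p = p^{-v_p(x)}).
|1/10985|_13 = 2197

Step 1 — compute v_13(x) by factoring powers of 13 out of the numerator and denominator: v_13(1/10985) = -3. Step 2 — apply |x|_p = p^{-v_p(x)} = 13^{3} = 2197.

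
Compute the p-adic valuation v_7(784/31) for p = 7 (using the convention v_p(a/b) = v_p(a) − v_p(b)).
v_7(784/31) = 2

Factor powers of 7 from the numerator and denominator of the reduced fraction: 784 = 7^2 · 16 and 31 = 7^0 · 31. Apply v_p(a/b) = v_p(a) − v_p(b): v_7(784/31) = 2 − 0 = 2.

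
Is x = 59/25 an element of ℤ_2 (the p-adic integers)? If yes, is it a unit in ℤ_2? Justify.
x ∈ ℤ_2^× (unit); v_2(x) = 0

ℤ_2 = {x ∈ ℚ_2 : v_2(x) ≥ 0} and ℤ_2^× = {x ∈ ℤ_2 : v_2(x) = 0}. Here v_2(59/25) = v_2(num) − v_2(den) = 0; compare against these criteria.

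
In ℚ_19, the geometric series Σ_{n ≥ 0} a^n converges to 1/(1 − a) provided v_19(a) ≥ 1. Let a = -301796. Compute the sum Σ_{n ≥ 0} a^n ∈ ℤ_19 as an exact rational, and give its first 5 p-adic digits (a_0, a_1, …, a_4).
Σ a^n = 1/(1 − a) = 1/301797;  first 5 digits = (1, 0, 0, 13, 16)

v_19(a) = 3 ≥ 1, so the series converges in ℤ_19 to 1/(1 − a) = 1/(1 − (-301796)) = 1/301797. Expand this rational in ℤ_19: compute digits iteratively via d_i = x_i mod 19, x_{i+1} = (x_i − d_i)/19. The first 5 digits are (1, 0, 0, 13, 16).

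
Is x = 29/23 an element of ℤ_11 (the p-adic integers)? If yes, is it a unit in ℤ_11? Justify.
x ∈ ℤ_11^× (unit); v_11(x) = 0

ℤ_11 = {x ∈ ℚ_11 : v_11(x) ≥ 0} and ℤ_11^× = {x ∈ ℤ_11 : v_11(x) = 0}. Here v_11(29/23) = v_11(num) − v_11(den) = 0; compare against these criteria.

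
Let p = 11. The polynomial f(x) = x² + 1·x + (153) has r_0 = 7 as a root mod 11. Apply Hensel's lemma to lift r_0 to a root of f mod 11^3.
r_2 = 227 (mod 1331)

Hensel: r_{i+1} = r_i − f(r_i)·(f′(r_i))^{-1} mod 11^{i+2}, f′(x) = 2x + 1. Iterate:
  r_0 = 7 (mod 11)
  r_1 = 106 (mod 121)
  r_2 = 227 (mod 1331)
Final: r = 227 satisfies f(r) ≡ 0 mod 11^3.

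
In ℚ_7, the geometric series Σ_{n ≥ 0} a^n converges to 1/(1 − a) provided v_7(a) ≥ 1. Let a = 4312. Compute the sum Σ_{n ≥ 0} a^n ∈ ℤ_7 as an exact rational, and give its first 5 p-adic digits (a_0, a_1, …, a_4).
Σ a^n = 1/(1 − a) = -1/4311;  first 5 digits = (1, 0, 4, 5, 3)

v_7(a) = 2 ≥ 1, so the series converges in ℤ_7 to 1/(1 − a) = 1/(1 − 4312) = -1/4311. Expand this rational in ℤ_7: compute digits iteratively via d_i = x_i mod 7, x_{i+1} = (x_i − d_i)/7. The first 5 digits are (1, 0, 4, 5, 3).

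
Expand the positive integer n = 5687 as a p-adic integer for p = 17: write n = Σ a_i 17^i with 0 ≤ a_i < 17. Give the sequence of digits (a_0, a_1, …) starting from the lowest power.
(a_0, a_1, …) = (9, 11, 2, 1)

Repeated division by 17 gives the digits low-to-high: 5687 = 9 + 11·17^1 + 2·17^2 + 1·17^3. Digit sequence: (9, 11, 2, 1).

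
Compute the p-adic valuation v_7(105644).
v_7(105644) = 4

v_7(n) is the largest exponent k such that 7^k divides n. Factor out: 105644 = 7^4 · 44. (Sign doesn't affect v_p.) So v_7(105644) = 4.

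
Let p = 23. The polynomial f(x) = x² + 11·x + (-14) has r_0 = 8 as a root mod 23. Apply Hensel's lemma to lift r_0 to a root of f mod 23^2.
r_1 = 238 (mod 529)

Hensel: r_{i+1} = r_i − f(r_i)·(f′(r_i))^{-1} mod 23^{i+2}, f′(x) = 2x + 11. Iterate:
  r_0 = 8 (mod 23)
  r_1 = 238 (mod 529)
Final: r = 238 satisfies f(r) ≡ 0 mod 23^2.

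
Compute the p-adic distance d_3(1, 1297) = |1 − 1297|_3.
d_3(1, 1297) = 1/81

Step 1 — x − y = 1 − 1297 = -1296. Step 2 — v_3(-1296) = 4 (factor: -1296 = −(3^4 · 16); the sign does not affect v_p). Step 3 — |x − y|_3 = 3^{-4} = 1/81.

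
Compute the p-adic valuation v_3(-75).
v_3(-75) = 1

v_3(n) is the largest exponent k such that 3^k divides n. Factor out: -75 = -3^1 · 25. (Sign doesn't affect v_p.) So v_3(-75) = 1.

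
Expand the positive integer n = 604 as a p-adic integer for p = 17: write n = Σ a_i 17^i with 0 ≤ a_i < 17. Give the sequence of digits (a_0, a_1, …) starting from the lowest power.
(a_0, a_1, …) = (9, 1, 2)

Repeated division by 17 gives the digits low-to-high: 604 = 9 + 1·17^1 + 2·17^2. Digit sequence: (9, 1, 2).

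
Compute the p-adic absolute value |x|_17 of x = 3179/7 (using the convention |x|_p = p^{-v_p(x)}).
|3179/7|_17 = 1/289

Step 1 — compute v_17(x) by factoring powers of 17 out of the numerator and denominator: v_17(3179/7) = 2. Step 2 — apply |x|_p = p^{-v_p(x)} = 17^{-2} = 1/289.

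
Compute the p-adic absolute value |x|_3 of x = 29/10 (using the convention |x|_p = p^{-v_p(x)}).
|29/10|_3 = 1

Step 1 — compute v_3(x) by factoring powers of 3 out of the numerator and denominator: v_3(29/10) = 0. Step 2 — apply |x|_p = p^{-v_p(x)} = 3^{0} = 1.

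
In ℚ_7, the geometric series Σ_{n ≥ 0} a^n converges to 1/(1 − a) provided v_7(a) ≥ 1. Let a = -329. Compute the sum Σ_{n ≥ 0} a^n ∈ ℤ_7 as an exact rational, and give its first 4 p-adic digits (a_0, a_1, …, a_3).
Σ a^n = 1/(1 − a) = 1/330;  first 4 digits = (1, 2, 4, 0)

v_7(a) = 1 ≥ 1, so the series converges in ℤ_7 to 1/(1 − a) = 1/(1 − (-329)) = 1/330. Expand this rational in ℤ_7: compute digits iteratively via d_i = x_i mod 7, x_{i+1} = (x_i − d_i)/7. The first 4 digits are (1, 2, 4, 0).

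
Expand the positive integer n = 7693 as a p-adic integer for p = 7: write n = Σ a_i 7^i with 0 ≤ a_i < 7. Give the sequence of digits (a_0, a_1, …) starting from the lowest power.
(a_0, a_1, …) = (0, 0, 3, 1, 3)

Repeated division by 7 gives the digits low-to-high: 7693 = 3·7^2 + 1·7^3 + 3·7^4. Digit sequence: (0, 0, 3, 1, 3).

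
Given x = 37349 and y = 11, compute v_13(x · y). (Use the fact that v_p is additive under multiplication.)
v_13(410839) = 3

v_p(x) = 3 (factor: 37349 = 13^3 · 17); v_p(y) = 0 (factor: 11 = 13^0 · 11). Additivity: v_p(xy) = v_p(x) + v_p(y) = 3 + 0 = 3. (Direct check: xy = 410839 = 13^3 · (187).)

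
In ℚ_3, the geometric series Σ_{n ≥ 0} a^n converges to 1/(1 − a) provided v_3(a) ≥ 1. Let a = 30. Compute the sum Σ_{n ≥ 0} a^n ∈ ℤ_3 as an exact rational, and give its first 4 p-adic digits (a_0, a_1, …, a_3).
Σ a^n = 1/(1 − a) = -1/29;  first 4 digits = (1, 1, 1, 2)

v_3(a) = 1 ≥ 1, so the series converges in ℤ_3 to 1/(1 − a) = 1/(1 − 30) = -1/29. Expand this rational in ℤ_3: compute digits iteratively via d_i = x_i mod 3, x_{i+1} = (x_i − d_i)/3. The first 4 digits are (1, 1, 1, 2).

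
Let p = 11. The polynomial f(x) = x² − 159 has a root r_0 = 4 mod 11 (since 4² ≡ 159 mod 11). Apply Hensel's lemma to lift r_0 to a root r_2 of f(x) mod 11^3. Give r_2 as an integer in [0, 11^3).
r_2 = 884 (mod 1331)

Hensel's recurrence: r_{i+1} = r_i − f(r_i)·(f′(r_i))^{-1} mod 11^{i+2}, with f′(x) = 2x. Iterate:
  r_0 = 4 (mod 11)
  r_1 = 37 (mod 121)
  r_2 = 884 (mod 1331)
Final: r_2 = 884, and one checks f(r_2) ≡ 0 mod 11^3.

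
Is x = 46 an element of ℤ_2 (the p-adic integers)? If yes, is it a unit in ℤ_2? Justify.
x ∈ ℤ_2 but not a unit; v_2(x) = 1 > 0

ℤ_2 = {x ∈ ℚ_2 : v_2(x) ≥ 0} and ℤ_2^× = {x ∈ ℤ_2 : v_2(x) = 0}. Here v_2(46) = v_2(num) − v_2(den) = 1; compare against these criteria.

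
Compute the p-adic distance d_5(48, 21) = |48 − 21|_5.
d_5(48, 21) = 1

Step 1 — x − y = 48 − 21 = 27. Step 2 — v_5(27) = 0 (factor: 27 = (5^0 · 27); the sign does not affect v_p). Step 3 — |x − y|_5 = 5^{0} = 1.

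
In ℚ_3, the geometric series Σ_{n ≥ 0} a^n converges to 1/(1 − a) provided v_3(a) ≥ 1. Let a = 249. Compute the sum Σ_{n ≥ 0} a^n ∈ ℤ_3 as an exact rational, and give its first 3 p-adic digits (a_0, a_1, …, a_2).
Σ a^n = 1/(1 − a) = -1/248;  first 3 digits = (1, 2, 1)

v_3(a) = 1 ≥ 1, so the series converges in ℤ_3 to 1/(1 − a) = 1/(1 − 249) = -1/248. Expand this rational in ℤ_3: compute digits iteratively via d_i = x_i mod 3, x_{i+1} = (x_i − d_i)/3. The first 3 digits are (1, 2, 1).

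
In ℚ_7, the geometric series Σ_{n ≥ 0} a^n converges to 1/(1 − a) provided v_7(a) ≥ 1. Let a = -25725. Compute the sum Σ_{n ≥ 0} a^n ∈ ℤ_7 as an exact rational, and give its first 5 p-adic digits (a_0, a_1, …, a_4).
Σ a^n = 1/(1 − a) = 1/25726;  first 5 digits = (1, 0, 0, 2, 3)

v_7(a) = 3 ≥ 1, so the series converges in ℤ_7 to 1/(1 − a) = 1/(1 − (-25725)) = 1/25726. Expand this rational in ℤ_7: compute digits iteratively via d_i = x_i mod 7, x_{i+1} = (x_i − d_i)/7. The first 5 digits are (1, 0, 0, 2, 3).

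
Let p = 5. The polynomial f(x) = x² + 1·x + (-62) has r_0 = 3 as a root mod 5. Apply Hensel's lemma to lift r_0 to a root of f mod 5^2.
r_1 = 3 (mod 25)

Hensel: r_{i+1} = r_i − f(r_i)·(f′(r_i))^{-1} mod 5^{i+2}, f′(x) = 2x + 1. Iterate:
  r_0 = 3 (mod 5)
  r_1 = 3 (mod 25)
Final: r = 3 satisfies f(r) ≡ 0 mod 5^2.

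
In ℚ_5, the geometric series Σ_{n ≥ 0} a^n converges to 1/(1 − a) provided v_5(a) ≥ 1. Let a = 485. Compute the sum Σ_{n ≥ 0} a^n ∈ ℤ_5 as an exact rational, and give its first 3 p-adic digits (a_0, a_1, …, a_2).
Σ a^n = 1/(1 − a) = -1/484;  first 3 digits = (1, 2, 3)

v_5(a) = 1 ≥ 1, so the series converges in ℤ_5 to 1/(1 − a) = 1/(1 − 485) = -1/484. Expand this rational in ℤ_5: compute digits iteratively via d_i = x_i mod 5, x_{i+1} = (x_i − d_i)/5. The first 3 digits are (1, 2, 3).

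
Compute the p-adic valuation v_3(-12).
v_3(-12) = 1

v_3(n) is the largest exponent k such that 3^k divides n. Factor out: -12 = -3^1 · 4. (Sign doesn't affect v_p.) So v_3(-12) = 1.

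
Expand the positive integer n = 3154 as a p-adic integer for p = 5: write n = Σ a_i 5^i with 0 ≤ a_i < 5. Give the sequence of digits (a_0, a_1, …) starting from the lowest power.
(a_0, a_1, …) = (4, 0, 1, 0, 0, 1)

Repeated division by 5 gives the digits low-to-high: 3154 = 4 + 1·5^2 + 1·5^5. Digit sequence: (4, 0, 1, 0, 0, 1).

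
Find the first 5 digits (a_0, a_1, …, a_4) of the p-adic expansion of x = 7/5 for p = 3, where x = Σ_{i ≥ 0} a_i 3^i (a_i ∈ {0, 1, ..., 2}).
(a_0, …, a_4) = (2, 1, 2, 1, 0)

v_3(7/5) = 0 (numerator and denominator both coprime to 3), so x ∈ ℤ_3^×. Compute digits iteratively via a_i = x_i mod 3, x_{i+1} = (x_i − a_i)/3, with x_0 = x:
  x_0 = 7/5;  a_0 = 2;  x_1 = (x_0 − 2)/3 = -1/5
  x_1 = -1/5;  a_1 = 1;  x_2 = (x_1 − 1)/3 = -2/5
  x_2 = -2/5;  a_2 = 2;  x_3 = (x_2 − 2)/3 = -4/5
  x_3 = -4/5;  a_3 = 1;  x_4 = (x_3 − 1)/3 = -3/5
  x_4 = -3/5;  a_4 = 0;  x_5 = (x_4 − 0)/3 = -1/5
Digits: (2, 1, 2, 1, 0).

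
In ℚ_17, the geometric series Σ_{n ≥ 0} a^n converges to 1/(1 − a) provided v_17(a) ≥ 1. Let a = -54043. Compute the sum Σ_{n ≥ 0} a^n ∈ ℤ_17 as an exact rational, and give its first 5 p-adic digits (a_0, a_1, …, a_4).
Σ a^n = 1/(1 − a) = 1/54044;  first 5 digits = (1, 0, 0, 6, 16)

v_17(a) = 3 ≥ 1, so the series converges in ℤ_17 to 1/(1 − a) = 1/(1 − (-54043)) = 1/54044. Expand this rational in ℤ_17: compute digits iteratively via d_i = x_i mod 17, x_{i+1} = (x_i − d_i)/17. The first 5 digits are (1, 0, 0, 6, 16).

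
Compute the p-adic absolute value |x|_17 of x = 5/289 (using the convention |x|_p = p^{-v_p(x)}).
|5/289|_17 = 289

Step 1 — compute v_17(x) by factoring powers of 17 out of the numerator and denominator: v_17(5/289) = -2. Step 2 — apply |x|_p = p^{-v_p(x)} = 17^{2} = 289.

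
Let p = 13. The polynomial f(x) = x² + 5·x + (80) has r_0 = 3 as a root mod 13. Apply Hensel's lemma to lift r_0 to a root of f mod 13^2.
r_1 = 55 (mod 169)

Hensel: r_{i+1} = r_i − f(r_i)·(f′(r_i))^{-1} mod 13^{i+2}, f′(x) = 2x + 5. Iterate:
  r_0 = 3 (mod 13)
  r_1 = 55 (mod 169)
Final: r = 55 satisfies f(r) ≡ 0 mod 13^2.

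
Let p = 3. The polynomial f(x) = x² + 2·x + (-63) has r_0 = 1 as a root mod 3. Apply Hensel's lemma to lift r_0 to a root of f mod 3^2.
r_1 = 7 (mod 9)

Hensel: r_{i+1} = r_i − f(r_i)·(f′(r_i))^{-1} mod 3^{i+2}, f′(x) = 2x + 2. Iterate:
  r_0 = 1 (mod 3)
  r_1 = 7 (mod 9)
Final: r = 7 satisfies f(r) ≡ 0 mod 3^2.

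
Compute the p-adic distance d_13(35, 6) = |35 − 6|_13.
d_13(35, 6) = 1

Step 1 — x − y = 35 − 6 = 29. Step 2 — v_13(29) = 0 (factor: 29 = (13^0 · 29); the sign does not affect v_p). Step 3 — |x − y|_13 = 13^{0} = 1.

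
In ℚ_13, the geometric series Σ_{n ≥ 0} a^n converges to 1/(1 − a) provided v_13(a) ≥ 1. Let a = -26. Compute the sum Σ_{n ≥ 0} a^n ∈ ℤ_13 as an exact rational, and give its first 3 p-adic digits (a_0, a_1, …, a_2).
Σ a^n = 1/(1 − a) = 1/27;  first 3 digits = (1, 11, 3)

v_13(a) = 1 ≥ 1, so the series converges in ℤ_13 to 1/(1 − a) = 1/(1 − (-26)) = 1/27. Expand this rational in ℤ_13: compute digits iteratively via d_i = x_i mod 13, x_{i+1} = (x_i − d_i)/13. The first 3 digits are (1, 11, 3).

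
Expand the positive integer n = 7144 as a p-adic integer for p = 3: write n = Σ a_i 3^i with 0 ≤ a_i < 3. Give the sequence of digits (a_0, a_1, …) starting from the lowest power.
(a_0, a_1, …) = (1, 2, 1, 0, 1, 2, 0, 0, 1)

Repeated division by 3 gives the digits low-to-high: 7144 = 1 + 2·3^1 + 1·3^2 + 1·3^4 + 2·3^5 + 1·3^8. Digit sequence: (1, 2, 1, 0, 1, 2, 0, 0, 1).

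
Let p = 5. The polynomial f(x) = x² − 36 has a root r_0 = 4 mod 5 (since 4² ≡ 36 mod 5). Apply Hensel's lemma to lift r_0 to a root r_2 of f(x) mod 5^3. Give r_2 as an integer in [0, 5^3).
r_2 = 119 (mod 125)

Hensel's recurrence: r_{i+1} = r_i − f(r_i)·(f′(r_i))^{-1} mod 5^{i+2}, with f′(x) = 2x. Iterate:
  r_0 = 4 (mod 5)
  r_1 = 19 (mod 25)
  r_2 = 119 (mod 125)
Final: r_2 = 119, and one checks f(r_2) ≡ 0 mod 5^3.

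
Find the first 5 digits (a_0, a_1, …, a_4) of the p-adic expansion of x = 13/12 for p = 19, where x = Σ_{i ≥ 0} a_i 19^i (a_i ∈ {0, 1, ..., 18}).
(a_0, …, a_4) = (9, 17, 7, 17, 7)

v_19(13/12) = 0 (numerator and denominator both coprime to 19), so x ∈ ℤ_19^×. Compute digits iteratively via a_i = x_i mod 19, x_{i+1} = (x_i − a_i)/19, with x_0 = x:
  x_0 = 13/12;  a_0 = 9;  x_1 = (x_0 − 9)/19 = -5/12
  x_1 = -5/12;  a_1 = 17;  x_2 = (x_1 − 17)/19 = -11/12
  x_2 = -11/12;  a_2 = 7;  x_3 = (x_2 − 7)/19 = -5/12
  x_3 = -5/12;  a_3 = 17;  x_4 = (x_3 − 17)/19 = -11/12
  x_4 = -11/12;  a_4 = 7;  x_5 = (x_4 − 7)/19 = -5/12
Digits: (9, 17, 7, 17, 7).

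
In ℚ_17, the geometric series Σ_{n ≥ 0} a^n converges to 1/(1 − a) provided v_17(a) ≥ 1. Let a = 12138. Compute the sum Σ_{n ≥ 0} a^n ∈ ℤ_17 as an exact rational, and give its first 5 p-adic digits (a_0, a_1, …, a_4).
Σ a^n = 1/(1 − a) = -1/12137;  first 5 digits = (1, 0, 8, 2, 13)

v_17(a) = 2 ≥ 1, so the series converges in ℤ_17 to 1/(1 − a) = 1/(1 − 12138) = -1/12137. Expand this rational in ℤ_17: compute digits iteratively via d_i = x_i mod 17, x_{i+1} = (x_i − d_i)/17. The first 5 digits are (1, 0, 8, 2, 13).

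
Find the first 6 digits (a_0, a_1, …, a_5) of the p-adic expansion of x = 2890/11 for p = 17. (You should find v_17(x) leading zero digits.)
(a_0, …, a_5) = (0, 0, 4, 6, 12, 7)

v_17(2890/11) = 2, so a_0 = ... = a_1 = 0. Factor out: x = 17^2 · u with u = 10/11 a unit in ℤ_17. Expand u iteratively via a_{v+i} = u_i mod 17, u_{i+1} = (u_i − a_{v+i})/17:
  u_0 = 10/11;  a_2 = 4;  u_1 = (u_0 − 4)/17 = -2/11
  u_1 = -2/11;  a_3 = 6;  u_2 = (u_1 − 6)/17 = -4/11
  u_2 = -4/11;  a_4 = 12;  u_3 = (u_2 − 12)/17 = -8/11
  u_3 = -8/11;  a_5 = 7;  u_4 = (u_3 − 7)/17 = -5/11
Digits: (0, 0, 4, 6, 12, 7).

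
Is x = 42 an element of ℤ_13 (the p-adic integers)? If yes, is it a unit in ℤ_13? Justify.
x ∈ ℤ_13^× (unit); v_13(x) = 0

ℤ_13 = {x ∈ ℚ_13 : v_13(x) ≥ 0} and ℤ_13^× = {x ∈ ℤ_13 : v_13(x) = 0}. Here v_13(42) = v_13(num) − v_13(den) = 0; compare against these criteria.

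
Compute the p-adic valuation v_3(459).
v_3(459) = 3

v_3(n) is the largest exponent k such that 3^k divides n. Factor out: 459 = 3^3 · 17. (Sign doesn't affect v_p.) So v_3(459) = 3.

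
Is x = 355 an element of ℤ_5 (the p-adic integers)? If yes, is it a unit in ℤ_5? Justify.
x ∈ ℤ_5 but not a unit; v_5(x) = 1 > 0

ℤ_5 = {x ∈ ℚ_5 : v_5(x) ≥ 0} and ℤ_5^× = {x ∈ ℤ_5 : v_5(x) = 0}. Here v_5(355) = v_5(num) − v_5(den) = 1; compare against these criteria.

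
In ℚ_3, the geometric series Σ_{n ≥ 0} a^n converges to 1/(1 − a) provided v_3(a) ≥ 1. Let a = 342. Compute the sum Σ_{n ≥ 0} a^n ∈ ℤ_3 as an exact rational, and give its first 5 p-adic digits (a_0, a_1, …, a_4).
Σ a^n = 1/(1 − a) = -1/341;  first 5 digits = (1, 0, 2, 0, 2)

v_3(a) = 2 ≥ 1, so the series converges in ℤ_3 to 1/(1 − a) = 1/(1 − 342) = -1/341. Expand this rational in ℤ_3: compute digits iteratively via d_i = x_i mod 3, x_{i+1} = (x_i − d_i)/3. The first 5 digits are (1, 0, 2, 0, 2).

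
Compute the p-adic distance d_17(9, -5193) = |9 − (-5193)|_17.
d_17(9, -5193) = 1/289

Step 1 — x − y = 9 − (-5193) = 5202. Step 2 — v_17(5202) = 2 (factor: 5202 = (17^2 · 18); the sign does not affect v_p). Step 3 — |x − y|_17 = 17^{-2} = 1/289.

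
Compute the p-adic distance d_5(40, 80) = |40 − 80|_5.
d_5(40, 80) = 1/5

Step 1 — x − y = 40 − 80 = -40. Step 2 — v_5(-40) = 1 (factor: -40 = −(5^1 · 8); the sign does not affect v_p). Step 3 — |x − y|_5 = 5^{-1} = 1/5.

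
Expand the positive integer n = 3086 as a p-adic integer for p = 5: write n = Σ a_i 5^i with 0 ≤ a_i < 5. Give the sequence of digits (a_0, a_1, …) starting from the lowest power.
(a_0, a_1, …) = (1, 2, 3, 4, 4)

Repeated division by 5 gives the digits low-to-high: 3086 = 1 + 2·5^1 + 3·5^2 + 4·5^3 + 4·5^4. Digit sequence: (1, 2, 3, 4, 4).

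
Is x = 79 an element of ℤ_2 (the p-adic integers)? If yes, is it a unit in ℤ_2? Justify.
x ∈ ℤ_2^× (unit); v_2(x) = 0

ℤ_2 = {x ∈ ℚ_2 : v_2(x) ≥ 0} and ℤ_2^× = {x ∈ ℤ_2 : v_2(x) = 0}. Here v_2(79) = v_2(num) − v_2(den) = 0; compare against these criteria.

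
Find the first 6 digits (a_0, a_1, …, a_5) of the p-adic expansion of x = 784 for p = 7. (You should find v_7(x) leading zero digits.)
(a_0, …, a_5) = (0, 0, 2, 2, 0, 0)

v_7(784) = 2, so a_0 = ... = a_1 = 0. Factor out: x = 7^2 · u with u = 16 a unit in ℤ_7. Expand u iteratively via a_{v+i} = u_i mod 7, u_{i+1} = (u_i − a_{v+i})/7:
  u_0 = 16;  a_2 = 2;  u_1 = (u_0 − 2)/7 = 2
  u_1 = 2;  a_3 = 2;  u_2 = (u_1 − 2)/7 = 0
  u_2 = 0;  a_4 = 0;  u_3 = (u_2 − 0)/7 = 0
  u_3 = 0;  a_5 = 0;  u_4 = (u_3 − 0)/7 = 0
Digits: (0, 0, 2, 2, 0, 0).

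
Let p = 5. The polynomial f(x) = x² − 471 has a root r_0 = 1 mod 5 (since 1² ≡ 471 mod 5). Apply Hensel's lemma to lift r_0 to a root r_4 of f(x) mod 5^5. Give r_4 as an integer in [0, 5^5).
r_4 = 2186 (mod 3125)

Hensel's recurrence: r_{i+1} = r_i − f(r_i)·(f′(r_i))^{-1} mod 5^{i+2}, with f′(x) = 2x. Iterate:
  r_0 = 1 (mod 5)
  r_1 = 11 (mod 25)
  r_2 = 61 (mod 125)
  r_3 = 311 (mod 625)
  r_4 = 2186 (mod 3125)
Final: r_4 = 2186, and one checks f(r_4) ≡ 0 mod 5^5.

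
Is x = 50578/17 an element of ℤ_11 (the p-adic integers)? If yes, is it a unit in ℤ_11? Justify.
x ∈ ℤ_11 but not a unit; v_11(x) = 3 > 0

ℤ_11 = {x ∈ ℚ_11 : v_11(x) ≥ 0} and ℤ_11^× = {x ∈ ℤ_11 : v_11(x) = 0}. Here v_11(50578/17) = v_11(num) − v_11(den) = 3; compare against these criteria.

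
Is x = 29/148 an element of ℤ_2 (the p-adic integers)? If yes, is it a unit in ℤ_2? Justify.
x ∉ ℤ_2 (v_2(x) = -2 < 0)

ℤ_2 = {x ∈ ℚ_2 : v_2(x) ≥ 0} and ℤ_2^× = {x ∈ ℤ_2 : v_2(x) = 0}. Here v_2(29/148) = v_2(num) − v_2(den) = -2; compare against these criteria.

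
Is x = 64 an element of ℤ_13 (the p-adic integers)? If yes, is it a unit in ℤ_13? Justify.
x ∈ ℤ_13^× (unit); v_13(x) = 0

ℤ_13 = {x ∈ ℚ_13 : v_13(x) ≥ 0} and ℤ_13^× = {x ∈ ℤ_13 : v_13(x) = 0}. Here v_13(64) = v_13(num) − v_13(den) = 0; compare against these criteria.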